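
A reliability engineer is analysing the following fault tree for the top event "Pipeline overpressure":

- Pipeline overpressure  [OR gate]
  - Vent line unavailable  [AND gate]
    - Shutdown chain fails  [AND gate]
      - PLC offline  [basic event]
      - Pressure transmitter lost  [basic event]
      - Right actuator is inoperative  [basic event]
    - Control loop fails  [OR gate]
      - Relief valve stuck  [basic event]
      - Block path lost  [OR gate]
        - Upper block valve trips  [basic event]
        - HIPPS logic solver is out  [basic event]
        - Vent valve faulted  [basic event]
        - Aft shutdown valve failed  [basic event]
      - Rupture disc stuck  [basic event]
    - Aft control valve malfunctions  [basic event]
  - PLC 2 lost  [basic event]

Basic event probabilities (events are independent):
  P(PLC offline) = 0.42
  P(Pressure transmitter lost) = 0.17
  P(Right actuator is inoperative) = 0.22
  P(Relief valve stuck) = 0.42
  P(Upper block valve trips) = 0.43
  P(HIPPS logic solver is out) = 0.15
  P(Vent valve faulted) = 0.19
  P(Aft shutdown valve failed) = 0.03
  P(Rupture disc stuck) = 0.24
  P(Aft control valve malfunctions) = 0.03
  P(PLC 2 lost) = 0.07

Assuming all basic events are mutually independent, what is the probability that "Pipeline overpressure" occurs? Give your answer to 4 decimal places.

0.0704

P(Shutdown chain fails) [AND] = 0.42 × 0.17 × 0.22 = 0.015708
P(Block path lost) [OR] = 1 − (1−0.43) × (1−0.15) × (1−0.19) × (1−0.03) = 0.619328
P(Control loop fails) [OR] = 1 − (1−0.42) × (1−0.619328) × (1−0.24) = 0.832200
P(Vent line unavailable) [AND] = 0.015708 × 0.832200 × 0.03 = 0.000392
P(Pipeline overpressure) [OR] = 1 − (1−0.000392) × (1−0.07) = 0.070365
Rounded to 4 decimal places: P(Pipeline overpressure) ≈ 0.0704.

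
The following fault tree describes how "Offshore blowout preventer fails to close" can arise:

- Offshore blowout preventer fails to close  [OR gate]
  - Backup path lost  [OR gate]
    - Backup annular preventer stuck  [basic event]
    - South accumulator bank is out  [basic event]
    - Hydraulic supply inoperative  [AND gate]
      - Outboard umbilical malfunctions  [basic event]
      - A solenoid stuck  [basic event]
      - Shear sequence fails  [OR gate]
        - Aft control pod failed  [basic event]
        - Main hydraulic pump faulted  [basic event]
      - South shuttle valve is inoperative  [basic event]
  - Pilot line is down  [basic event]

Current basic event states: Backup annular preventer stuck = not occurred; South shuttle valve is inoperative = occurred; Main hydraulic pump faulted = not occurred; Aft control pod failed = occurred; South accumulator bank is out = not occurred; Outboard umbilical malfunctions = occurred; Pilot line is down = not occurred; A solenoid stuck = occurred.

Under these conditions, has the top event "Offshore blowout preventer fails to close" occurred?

Yes

Shear sequence fails [OR]: Aft control pod failed=occurs, Main hydraulic pump faulted=not → at least one input occurs → occurs.
Hydraulic supply inoperative [AND]: Outboard umbilical malfunctions=occurs, A solenoid stuck=occurs, Shear sequence fails=occurs, South shuttle valve is inoperative=occurs → all inputs occur → occurs.
Backup path lost [OR]: Backup annular preventer stuck=not, South accumulator bank is out=not, Hydraulic supply inoperative=occurs → at least one input occurs → occurs.
Offshore blowout preventer fails to close [OR]: Backup path lost=occurs, Pilot line is down=not → at least one input occurs → occurs.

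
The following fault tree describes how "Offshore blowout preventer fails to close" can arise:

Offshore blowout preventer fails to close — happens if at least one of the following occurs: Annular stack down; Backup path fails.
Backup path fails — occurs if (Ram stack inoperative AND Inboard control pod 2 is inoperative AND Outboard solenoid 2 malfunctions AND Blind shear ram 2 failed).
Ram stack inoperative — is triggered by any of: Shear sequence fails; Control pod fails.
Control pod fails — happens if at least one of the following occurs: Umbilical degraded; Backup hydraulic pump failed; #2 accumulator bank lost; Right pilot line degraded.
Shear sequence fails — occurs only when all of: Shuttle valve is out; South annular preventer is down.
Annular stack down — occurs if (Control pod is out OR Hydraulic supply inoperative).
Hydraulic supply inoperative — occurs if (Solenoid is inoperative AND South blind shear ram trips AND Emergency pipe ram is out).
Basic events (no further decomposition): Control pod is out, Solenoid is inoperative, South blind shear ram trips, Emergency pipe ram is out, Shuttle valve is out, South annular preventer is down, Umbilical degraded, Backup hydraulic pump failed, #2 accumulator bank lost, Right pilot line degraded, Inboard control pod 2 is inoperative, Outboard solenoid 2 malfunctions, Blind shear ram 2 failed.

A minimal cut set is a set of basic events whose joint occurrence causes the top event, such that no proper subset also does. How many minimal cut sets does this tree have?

7

Hydraulic supply inoperative [AND]: one cut set from each child combined → 1 × 1 × 1 = 1 cut set(s).
Annular stack down [OR]: union of children's cut sets → 2 cut set(s).
Shear sequence fails [AND]: one cut set from each child combined → 1 × 1 = 1 cut set(s).
Control pod fails [OR]: union of children's cut sets → 4 cut set(s).
Ram stack inoperative [OR]: union of children's cut sets → 5 cut set(s).
Backup path fails [AND]: one cut set from each child combined → 5 × 1 × 1 × 1 = 5 cut set(s).
Offshore blowout preventer fails to close [OR]: union of children's cut sets → 7 cut set(s).
Minimal cut sets: {Control pod is out}; {Emergency pipe ram is out, Solenoid is inoperative, South blind shear ram trips}; {Blind shear ram 2 failed, Inboard control pod 2 is inoperative, Outboard solenoid 2 malfunctions, Shuttle valve is out, South annular preventer is down}; {Blind shear ram 2 failed, Inboard control pod 2 is inoperative, Outboard solenoid 2 malfunctions, Umbilical degraded}; {Backup hydraulic pump failed, Blind shear ram 2 failed, Inboard control pod 2 is inoperative, Outboard solenoid 2 malfunctions}; {#2 accumulator bank lost, Blind shear ram 2 failed, Inboard control pod 2 is inoperative, Outboard solenoid 2 malfunctions}; {Blind shear ram 2 failed, Inboard control pod 2 is inoperative, Outboard solenoid 2 malfunctions, Right pilot line degraded}.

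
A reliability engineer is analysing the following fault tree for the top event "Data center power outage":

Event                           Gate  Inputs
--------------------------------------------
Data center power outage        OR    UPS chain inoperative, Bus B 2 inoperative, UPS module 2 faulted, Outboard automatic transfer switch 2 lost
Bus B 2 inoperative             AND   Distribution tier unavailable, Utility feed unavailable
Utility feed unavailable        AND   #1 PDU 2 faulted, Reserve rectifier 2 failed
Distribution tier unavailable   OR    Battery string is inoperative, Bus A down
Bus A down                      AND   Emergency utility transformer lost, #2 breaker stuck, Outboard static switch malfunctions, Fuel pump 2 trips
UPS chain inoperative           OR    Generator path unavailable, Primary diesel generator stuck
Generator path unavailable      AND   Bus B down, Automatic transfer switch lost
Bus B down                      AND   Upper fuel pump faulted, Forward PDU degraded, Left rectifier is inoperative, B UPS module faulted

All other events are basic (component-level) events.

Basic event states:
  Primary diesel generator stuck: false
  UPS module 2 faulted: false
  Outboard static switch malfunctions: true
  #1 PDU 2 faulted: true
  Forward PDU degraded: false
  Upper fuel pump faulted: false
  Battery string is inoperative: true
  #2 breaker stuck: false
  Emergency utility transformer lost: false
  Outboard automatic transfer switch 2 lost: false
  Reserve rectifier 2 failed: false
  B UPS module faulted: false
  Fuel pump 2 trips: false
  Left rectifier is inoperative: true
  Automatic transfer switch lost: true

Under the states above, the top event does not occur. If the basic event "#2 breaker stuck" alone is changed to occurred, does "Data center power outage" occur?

Counterfactual: set "#2 breaker stuck" to occurred.
Bus B down [AND]: Upper fuel pump faulted=not, Forward PDU degraded=not, Left rectifier is inoperative=occurs, B UPS module faulted=not → not all inputs occur → does not occur.
Generator path unavailable [AND]: Bus B down=not, Automatic transfer switch lost=occurs → not all inputs occur → does not occur.
UPS chain inoperative [OR]: Generator path unavailable=not, Primary diesel generator stuck=not → no input occurs → does not occur.
Bus A down [AND]: Emergency utility transformer lost=not, #2 breaker stuck=occurs, Outboard static switch malfunctions=occurs, Fuel pump 2 trips=not → not all inputs occur → does not occur.
Distribution tier unavailable [OR]: Battery string is inoperative=occurs, Bus A down=not → at least one input occurs → occurs.
Utility feed unavailable [AND]: #1 PDU 2 faulted=occurs, Reserve rectifier 2 failed=not → not all inputs occur → does not occur.
Bus B 2 inoperative [AND]: Distribution tier unavailable=occurs, Utility feed unavailable=not → not all inputs occur → does not occur.
Data center power outage [OR]: UPS chain inoperative=not, Bus B 2 inoperative=not, UPS module 2 faulted=not, Outboard automatic transfer switch 2 lost=not → no input occurs → does not occur.

No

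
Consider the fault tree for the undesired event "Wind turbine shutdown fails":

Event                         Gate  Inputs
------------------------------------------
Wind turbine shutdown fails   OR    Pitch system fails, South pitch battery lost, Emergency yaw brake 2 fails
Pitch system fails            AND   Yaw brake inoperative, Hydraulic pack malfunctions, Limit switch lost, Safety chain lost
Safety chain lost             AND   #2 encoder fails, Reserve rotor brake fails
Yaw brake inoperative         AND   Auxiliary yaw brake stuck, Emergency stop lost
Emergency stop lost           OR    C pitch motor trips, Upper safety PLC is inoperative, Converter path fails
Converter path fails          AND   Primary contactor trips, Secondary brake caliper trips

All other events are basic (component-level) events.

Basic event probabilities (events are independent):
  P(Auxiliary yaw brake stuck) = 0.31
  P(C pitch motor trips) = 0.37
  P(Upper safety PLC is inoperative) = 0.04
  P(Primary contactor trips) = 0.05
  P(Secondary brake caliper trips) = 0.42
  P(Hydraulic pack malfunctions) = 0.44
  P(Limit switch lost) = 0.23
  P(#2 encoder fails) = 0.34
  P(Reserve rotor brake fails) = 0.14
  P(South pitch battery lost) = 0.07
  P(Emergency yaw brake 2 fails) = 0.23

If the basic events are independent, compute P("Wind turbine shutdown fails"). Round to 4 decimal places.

0.2843

P(Converter path fails) [AND] = 0.05 × 0.42 = 0.021000
P(Emergency stop lost) [OR] = 1 − (1−0.37) × (1−0.04) × (1−0.021000) = 0.407901
P(Yaw brake inoperative) [AND] = 0.31 × 0.407901 = 0.126449
P(Safety chain lost) [AND] = 0.34 × 0.14 = 0.047600
P(Pitch system fails) [AND] = 0.126449 × 0.44 × 0.23 × 0.047600 = 0.000609
P(Wind turbine shutdown fails) [OR] = 1 − (1−0.000609) × (1−0.07) × (1−0.23) = 0.284336
Rounded to 4 decimal places: P(Wind turbine shutdown fails) ≈ 0.2843.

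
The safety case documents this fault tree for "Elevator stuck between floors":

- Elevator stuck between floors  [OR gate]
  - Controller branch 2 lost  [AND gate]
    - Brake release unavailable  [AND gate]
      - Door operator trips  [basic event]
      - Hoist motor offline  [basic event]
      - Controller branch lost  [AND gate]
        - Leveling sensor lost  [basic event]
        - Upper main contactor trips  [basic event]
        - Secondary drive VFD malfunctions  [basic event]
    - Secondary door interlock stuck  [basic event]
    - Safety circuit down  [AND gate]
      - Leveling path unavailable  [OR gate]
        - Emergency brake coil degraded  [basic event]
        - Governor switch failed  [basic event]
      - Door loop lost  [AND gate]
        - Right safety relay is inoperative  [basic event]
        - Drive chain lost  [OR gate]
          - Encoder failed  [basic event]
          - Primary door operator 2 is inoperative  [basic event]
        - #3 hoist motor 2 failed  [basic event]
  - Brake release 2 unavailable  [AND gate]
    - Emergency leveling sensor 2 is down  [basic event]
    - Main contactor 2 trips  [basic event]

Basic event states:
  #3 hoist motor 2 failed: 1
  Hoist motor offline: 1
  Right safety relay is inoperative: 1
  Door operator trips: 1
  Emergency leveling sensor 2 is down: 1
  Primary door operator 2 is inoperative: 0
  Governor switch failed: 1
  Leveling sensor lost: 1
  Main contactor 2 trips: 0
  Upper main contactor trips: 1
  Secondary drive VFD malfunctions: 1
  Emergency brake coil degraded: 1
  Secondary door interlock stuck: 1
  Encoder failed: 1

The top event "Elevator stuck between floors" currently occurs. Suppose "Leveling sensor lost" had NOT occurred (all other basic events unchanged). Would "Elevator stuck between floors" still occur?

No

Counterfactual: set "Leveling sensor lost" to not occurred.
Controller branch lost [AND]: Leveling sensor lost=not, Upper main contactor trips=occurs, Secondary drive VFD malfunctions=occurs → not all inputs occur → does not occur.
Brake release unavailable [AND]: Door operator trips=occurs, Hoist motor offline=occurs, Controller branch lost=not → not all inputs occur → does not occur.
Leveling path unavailable [OR]: Emergency brake coil degraded=occurs, Governor switch failed=occurs → at least one input occurs → occurs.
Drive chain lost [OR]: Encoder failed=occurs, Primary door operator 2 is inoperative=not → at least one input occurs → occurs.
Door loop lost [AND]: Right safety relay is inoperative=occurs, Drive chain lost=occurs, #3 hoist motor 2 failed=occurs → all inputs occur → occurs.
Safety circuit down [AND]: Leveling path unavailable=occurs, Door loop lost=occurs → all inputs occur → occurs.
Controller branch 2 lost [AND]: Brake release unavailable=not, Secondary door interlock stuck=occurs, Safety circuit down=occurs → not all inputs occur → does not occur.
Brake release 2 unavailable [AND]: Emergency leveling sensor 2 is down=occurs, Main contactor 2 trips=not → not all inputs occur → does not occur.
Elevator stuck between floors [OR]: Controller branch 2 lost=not, Brake release 2 unavailable=not → no input occurs → does not occur.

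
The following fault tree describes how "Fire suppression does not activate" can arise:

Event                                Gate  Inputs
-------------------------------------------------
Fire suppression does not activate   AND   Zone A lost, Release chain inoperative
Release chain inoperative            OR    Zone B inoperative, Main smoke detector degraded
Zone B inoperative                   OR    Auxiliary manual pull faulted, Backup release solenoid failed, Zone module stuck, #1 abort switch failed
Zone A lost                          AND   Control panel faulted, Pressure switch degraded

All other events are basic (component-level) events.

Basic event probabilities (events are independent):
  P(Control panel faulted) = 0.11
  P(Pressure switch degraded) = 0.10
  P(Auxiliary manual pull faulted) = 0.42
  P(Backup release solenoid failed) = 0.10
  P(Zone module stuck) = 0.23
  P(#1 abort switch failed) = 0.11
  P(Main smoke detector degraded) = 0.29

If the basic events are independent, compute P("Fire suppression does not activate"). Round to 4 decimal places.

0.0082

P(Zone A lost) [AND] = 0.11 × 0.10 = 0.011000
P(Zone B inoperative) [OR] = 1 − (1−0.42) × (1−0.10) × (1−0.23) × (1−0.11) = 0.642273
P(Release chain inoperative) [OR] = 1 − (1−0.642273) × (1−0.29) = 0.746014
P(Fire suppression does not activate) [AND] = 0.011000 × 0.746014 = 0.008206
Rounded to 4 decimal places: P(Fire suppression does not activate) ≈ 0.0082.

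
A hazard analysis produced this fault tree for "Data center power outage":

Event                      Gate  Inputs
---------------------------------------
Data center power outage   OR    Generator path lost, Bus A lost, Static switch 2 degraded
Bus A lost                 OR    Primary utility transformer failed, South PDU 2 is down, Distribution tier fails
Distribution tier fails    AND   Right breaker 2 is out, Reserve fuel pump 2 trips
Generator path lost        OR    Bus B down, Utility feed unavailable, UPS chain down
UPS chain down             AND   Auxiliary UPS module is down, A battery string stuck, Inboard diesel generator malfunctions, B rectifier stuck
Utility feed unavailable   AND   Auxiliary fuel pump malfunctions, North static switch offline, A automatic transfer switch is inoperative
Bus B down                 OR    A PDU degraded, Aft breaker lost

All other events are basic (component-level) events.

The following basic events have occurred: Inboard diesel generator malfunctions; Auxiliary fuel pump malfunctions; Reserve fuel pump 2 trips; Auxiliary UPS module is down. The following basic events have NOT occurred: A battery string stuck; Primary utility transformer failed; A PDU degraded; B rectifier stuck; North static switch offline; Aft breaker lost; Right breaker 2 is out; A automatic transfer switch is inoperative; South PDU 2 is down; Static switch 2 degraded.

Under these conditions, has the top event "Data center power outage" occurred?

No

Bus B down [OR]: A PDU degraded=not, Aft breaker lost=not → no input occurs → does not occur.
Utility feed unavailable [AND]: Auxiliary fuel pump malfunctions=occurs, North static switch offline=not, A automatic transfer switch is inoperative=not → not all inputs occur → does not occur.
UPS chain down [AND]: Auxiliary UPS module is down=occurs, A battery string stuck=not, Inboard diesel generator malfunctions=occurs, B rectifier stuck=not → not all inputs occur → does not occur.
Generator path lost [OR]: Bus B down=not, Utility feed unavailable=not, UPS chain down=not → no input occurs → does not occur.
Distribution tier fails [AND]: Right breaker 2 is out=not, Reserve fuel pump 2 trips=occurs → not all inputs occur → does not occur.
Bus A lost [OR]: Primary utility transformer failed=not, South PDU 2 is down=not, Distribution tier fails=not → no input occurs → does not occur.
Data center power outage [OR]: Generator path lost=not, Bus A lost=not, Static switch 2 degraded=not → no input occurs → does not occur.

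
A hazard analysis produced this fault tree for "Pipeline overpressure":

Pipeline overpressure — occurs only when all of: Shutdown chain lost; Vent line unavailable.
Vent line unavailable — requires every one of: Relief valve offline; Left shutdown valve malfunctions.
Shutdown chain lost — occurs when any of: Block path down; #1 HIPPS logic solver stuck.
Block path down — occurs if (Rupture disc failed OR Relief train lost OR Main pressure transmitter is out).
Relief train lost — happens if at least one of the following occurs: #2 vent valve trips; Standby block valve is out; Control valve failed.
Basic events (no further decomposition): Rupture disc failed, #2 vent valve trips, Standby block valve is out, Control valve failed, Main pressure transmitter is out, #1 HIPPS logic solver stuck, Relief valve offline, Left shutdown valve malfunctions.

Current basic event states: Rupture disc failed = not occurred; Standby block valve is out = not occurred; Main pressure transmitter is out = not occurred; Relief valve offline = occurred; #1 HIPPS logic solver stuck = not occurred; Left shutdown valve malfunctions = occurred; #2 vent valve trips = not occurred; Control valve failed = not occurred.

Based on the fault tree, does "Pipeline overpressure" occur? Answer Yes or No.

No

Relief train lost [OR]: #2 vent valve trips=not, Standby block valve is out=not, Control valve failed=not → no input occurs → does not occur.
Block path down [OR]: Rupture disc failed=not, Relief train lost=not, Main pressure transmitter is out=not → no input occurs → does not occur.
Shutdown chain lost [OR]: Block path down=not, #1 HIPPS logic solver stuck=not → no input occurs → does not occur.
Vent line unavailable [AND]: Relief valve offline=occurs, Left shutdown valve malfunctions=occurs → all inputs occur → occurs.
Pipeline overpressure [AND]: Shutdown chain lost=not, Vent line unavailable=occurs → not all inputs occur → does not occur.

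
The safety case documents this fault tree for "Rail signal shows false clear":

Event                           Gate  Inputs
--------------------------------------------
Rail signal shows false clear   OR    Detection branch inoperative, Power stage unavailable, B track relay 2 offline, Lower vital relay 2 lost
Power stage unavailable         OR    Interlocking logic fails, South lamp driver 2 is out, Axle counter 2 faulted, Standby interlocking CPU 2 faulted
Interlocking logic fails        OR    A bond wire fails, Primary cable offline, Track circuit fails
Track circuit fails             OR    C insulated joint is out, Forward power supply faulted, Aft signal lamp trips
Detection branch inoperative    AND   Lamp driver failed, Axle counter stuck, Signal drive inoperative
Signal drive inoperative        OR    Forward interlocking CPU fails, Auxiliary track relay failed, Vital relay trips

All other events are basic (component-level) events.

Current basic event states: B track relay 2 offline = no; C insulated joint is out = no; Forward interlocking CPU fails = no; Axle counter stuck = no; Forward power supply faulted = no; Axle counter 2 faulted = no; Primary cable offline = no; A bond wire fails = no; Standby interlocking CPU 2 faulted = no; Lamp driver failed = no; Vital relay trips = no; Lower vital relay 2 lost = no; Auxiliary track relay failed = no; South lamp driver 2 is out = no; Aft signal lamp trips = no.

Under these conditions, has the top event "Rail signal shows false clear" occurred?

Signal drive inoperative [OR]: Forward interlocking CPU fails=not, Auxiliary track relay failed=not, Vital relay trips=not → no input occurs → does not occur.
Detection branch inoperative [AND]: Lamp driver failed=not, Axle counter stuck=not, Signal drive inoperative=not → not all inputs occur → does not occur.
Track circuit fails [OR]: C insulated joint is out=not, Forward power supply faulted=not, Aft signal lamp trips=not → no input occurs → does not occur.
Interlocking logic fails [OR]: A bond wire fails=not, Primary cable offline=not, Track circuit fails=not → no input occurs → does not occur.
Power stage unavailable [OR]: Interlocking logic fails=not, South lamp driver 2 is out=not, Axle counter 2 faulted=not, Standby interlocking CPU 2 faulted=not → no input occurs → does not occur.
Rail signal shows false clear [OR]: Detection branch inoperative=not, Power stage unavailable=not, B track relay 2 offline=not, Lower vital relay 2 lost=not → no input occurs → does not occur.

No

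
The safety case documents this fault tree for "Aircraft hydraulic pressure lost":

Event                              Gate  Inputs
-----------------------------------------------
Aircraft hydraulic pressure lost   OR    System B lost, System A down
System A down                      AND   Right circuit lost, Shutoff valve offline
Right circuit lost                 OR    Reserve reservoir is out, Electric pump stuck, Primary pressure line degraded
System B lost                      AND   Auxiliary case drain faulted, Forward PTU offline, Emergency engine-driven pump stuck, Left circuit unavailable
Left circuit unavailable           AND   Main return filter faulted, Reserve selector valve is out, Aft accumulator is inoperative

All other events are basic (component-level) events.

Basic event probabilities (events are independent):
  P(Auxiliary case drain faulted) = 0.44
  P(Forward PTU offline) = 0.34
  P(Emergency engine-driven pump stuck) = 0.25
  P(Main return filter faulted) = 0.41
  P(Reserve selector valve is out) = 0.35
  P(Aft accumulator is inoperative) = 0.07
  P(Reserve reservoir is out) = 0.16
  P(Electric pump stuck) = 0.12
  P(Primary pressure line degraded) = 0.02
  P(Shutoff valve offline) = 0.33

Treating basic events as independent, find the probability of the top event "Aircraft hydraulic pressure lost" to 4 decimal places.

0.0913

P(Left circuit unavailable) [AND] = 0.41 × 0.35 × 0.07 = 0.010045
P(System B lost) [AND] = 0.44 × 0.34 × 0.25 × 0.010045 = 0.000376
P(Right circuit lost) [OR] = 1 − (1−0.16) × (1−0.12) × (1−0.02) = 0.275584
P(System A down) [AND] = 0.275584 × 0.33 = 0.090943
P(Aircraft hydraulic pressure lost) [OR] = 1 − (1−0.000376) × (1−0.090943) = 0.091285
Rounded to 4 decimal places: P(Aircraft hydraulic pressure lost) ≈ 0.0913.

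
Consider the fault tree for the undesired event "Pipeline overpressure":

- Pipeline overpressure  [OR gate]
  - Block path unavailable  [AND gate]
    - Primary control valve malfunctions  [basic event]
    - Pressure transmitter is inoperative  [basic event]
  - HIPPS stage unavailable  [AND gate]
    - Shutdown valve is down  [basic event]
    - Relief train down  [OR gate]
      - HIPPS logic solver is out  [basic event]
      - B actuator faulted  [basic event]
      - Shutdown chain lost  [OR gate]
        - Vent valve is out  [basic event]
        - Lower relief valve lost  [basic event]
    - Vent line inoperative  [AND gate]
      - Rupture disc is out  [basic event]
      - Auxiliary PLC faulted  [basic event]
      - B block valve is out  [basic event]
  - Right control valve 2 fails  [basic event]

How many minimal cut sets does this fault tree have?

Block path unavailable [AND]: one cut set from each child combined → 1 × 1 = 1 cut set(s).
Shutdown chain lost [OR]: union of children's cut sets → 2 cut set(s).
Relief train down [OR]: union of children's cut sets → 4 cut set(s).
Vent line inoperative [AND]: one cut set from each child combined → 1 × 1 × 1 = 1 cut set(s).
HIPPS stage unavailable [AND]: one cut set from each child combined → 1 × 4 × 1 = 4 cut set(s).
Pipeline overpressure [OR]: union of children's cut sets → 6 cut set(s).
Minimal cut sets: {Pressure transmitter is inoperative, Primary control valve malfunctions}; {Auxiliary PLC faulted, B block valve is out, HIPPS logic solver is out, Rupture disc is out, Shutdown valve is down}; {Auxiliary PLC faulted, B actuator faulted, B block valve is out, Rupture disc is out, Shutdown valve is down}; {Auxiliary PLC faulted, B block valve is out, Rupture disc is out, Shutdown valve is down, Vent valve is out}; {Auxiliary PLC faulted, B block valve is out, Lower relief valve lost, Rupture disc is out, Shutdown valve is down}; {Right control valve 2 fails}.

6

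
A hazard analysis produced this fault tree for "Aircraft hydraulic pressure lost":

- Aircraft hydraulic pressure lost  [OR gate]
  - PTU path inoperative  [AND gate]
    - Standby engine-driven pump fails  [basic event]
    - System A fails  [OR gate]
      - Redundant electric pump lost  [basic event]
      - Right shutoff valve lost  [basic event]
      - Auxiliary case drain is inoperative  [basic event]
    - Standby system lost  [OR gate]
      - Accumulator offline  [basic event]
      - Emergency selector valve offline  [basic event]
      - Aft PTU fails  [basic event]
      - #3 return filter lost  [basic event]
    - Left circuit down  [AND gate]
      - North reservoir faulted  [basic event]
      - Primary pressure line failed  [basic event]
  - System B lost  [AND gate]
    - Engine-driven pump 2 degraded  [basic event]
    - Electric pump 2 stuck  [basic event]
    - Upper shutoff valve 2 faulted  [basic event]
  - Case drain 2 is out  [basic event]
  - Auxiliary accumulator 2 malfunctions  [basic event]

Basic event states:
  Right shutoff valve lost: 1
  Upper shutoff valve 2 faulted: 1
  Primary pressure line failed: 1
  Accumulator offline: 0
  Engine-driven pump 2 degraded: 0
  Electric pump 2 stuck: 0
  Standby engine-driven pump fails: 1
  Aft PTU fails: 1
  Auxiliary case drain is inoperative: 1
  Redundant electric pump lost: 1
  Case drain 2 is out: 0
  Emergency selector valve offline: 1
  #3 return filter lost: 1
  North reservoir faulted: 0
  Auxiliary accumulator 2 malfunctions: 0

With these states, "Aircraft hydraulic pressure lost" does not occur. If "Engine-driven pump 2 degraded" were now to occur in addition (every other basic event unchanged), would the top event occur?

Counterfactual: set "Engine-driven pump 2 degraded" to occurred.
System A fails [OR]: Redundant electric pump lost=occurs, Right shutoff valve lost=occurs, Auxiliary case drain is inoperative=occurs → at least one input occurs → occurs.
Standby system lost [OR]: Accumulator offline=not, Emergency selector valve offline=occurs, Aft PTU fails=occurs, #3 return filter lost=occurs → at least one input occurs → occurs.
Left circuit down [AND]: North reservoir faulted=not, Primary pressure line failed=occurs → not all inputs occur → does not occur.
PTU path inoperative [AND]: Standby engine-driven pump fails=occurs, System A fails=occurs, Standby system lost=occurs, Left circuit down=not → not all inputs occur → does not occur.
System B lost [AND]: Engine-driven pump 2 degraded=occurs, Electric pump 2 stuck=not, Upper shutoff valve 2 faulted=occurs → not all inputs occur → does not occur.
Aircraft hydraulic pressure lost [OR]: PTU path inoperative=not, System B lost=not, Case drain 2 is out=not, Auxiliary accumulator 2 malfunctions=not → no input occurs → does not occur.

No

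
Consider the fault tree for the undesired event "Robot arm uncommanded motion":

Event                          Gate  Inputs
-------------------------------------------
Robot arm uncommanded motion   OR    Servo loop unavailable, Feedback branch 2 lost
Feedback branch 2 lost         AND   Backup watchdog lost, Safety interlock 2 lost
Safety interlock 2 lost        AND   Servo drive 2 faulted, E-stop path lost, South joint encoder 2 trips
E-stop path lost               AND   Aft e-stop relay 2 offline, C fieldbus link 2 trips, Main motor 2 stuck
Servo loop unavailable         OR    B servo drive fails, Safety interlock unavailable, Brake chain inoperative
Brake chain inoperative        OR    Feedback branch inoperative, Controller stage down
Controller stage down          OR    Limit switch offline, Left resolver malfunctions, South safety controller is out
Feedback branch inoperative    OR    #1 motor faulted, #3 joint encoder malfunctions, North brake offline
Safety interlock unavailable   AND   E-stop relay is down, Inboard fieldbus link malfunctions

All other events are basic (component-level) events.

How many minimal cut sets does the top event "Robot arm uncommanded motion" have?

Safety interlock unavailable [AND]: one cut set from each child combined → 1 × 1 = 1 cut set(s).
Feedback branch inoperative [OR]: union of children's cut sets → 3 cut set(s).
Controller stage down [OR]: union of children's cut sets → 3 cut set(s).
Brake chain inoperative [OR]: union of children's cut sets → 6 cut set(s).
Servo loop unavailable [OR]: union of children's cut sets → 8 cut set(s).
E-stop path lost [AND]: one cut set from each child combined → 1 × 1 × 1 = 1 cut set(s).
Safety interlock 2 lost [AND]: one cut set from each child combined → 1 × 1 × 1 = 1 cut set(s).
Feedback branch 2 lost [AND]: one cut set from each child combined → 1 × 1 = 1 cut set(s).
Robot arm uncommanded motion [OR]: union of children's cut sets → 9 cut set(s).
Minimal cut sets: {B servo drive fails}; {E-stop relay is down, Inboard fieldbus link malfunctions}; {#1 motor faulted}; {#3 joint encoder malfunctions}; {North brake offline}; {Limit switch offline}; {Left resolver malfunctions}; {South safety controller is out}; {Aft e-stop relay 2 offline, Backup watchdog lost, C fieldbus link 2 trips, Main motor 2 stuck, Servo drive 2 faulted, South joint encoder 2 trips}.

9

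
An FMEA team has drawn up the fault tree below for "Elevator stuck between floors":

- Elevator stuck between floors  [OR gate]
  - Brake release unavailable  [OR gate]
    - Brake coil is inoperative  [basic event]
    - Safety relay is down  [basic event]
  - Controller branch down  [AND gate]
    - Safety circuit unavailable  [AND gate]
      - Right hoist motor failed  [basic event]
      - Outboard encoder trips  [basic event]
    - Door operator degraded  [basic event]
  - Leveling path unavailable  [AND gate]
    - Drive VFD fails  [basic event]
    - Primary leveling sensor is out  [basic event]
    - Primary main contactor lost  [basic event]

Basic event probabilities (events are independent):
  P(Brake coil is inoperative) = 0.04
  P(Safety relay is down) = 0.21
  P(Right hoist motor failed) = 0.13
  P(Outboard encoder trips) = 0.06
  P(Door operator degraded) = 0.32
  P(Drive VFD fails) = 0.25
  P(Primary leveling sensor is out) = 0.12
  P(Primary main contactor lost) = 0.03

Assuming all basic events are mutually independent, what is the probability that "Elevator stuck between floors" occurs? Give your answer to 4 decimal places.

0.2442

P(Brake release unavailable) [OR] = 1 − (1−0.04) × (1−0.21) = 0.241600
P(Safety circuit unavailable) [AND] = 0.13 × 0.06 = 0.007800
P(Controller branch down) [AND] = 0.007800 × 0.32 = 0.002496
P(Leveling path unavailable) [AND] = 0.25 × 0.12 × 0.03 = 0.000900
P(Elevator stuck between floors) [OR] = 1 − (1−0.241600) × (1−0.002496) × (1−0.000900) = 0.244174
Rounded to 4 decimal places: P(Elevator stuck between floors) ≈ 0.2442.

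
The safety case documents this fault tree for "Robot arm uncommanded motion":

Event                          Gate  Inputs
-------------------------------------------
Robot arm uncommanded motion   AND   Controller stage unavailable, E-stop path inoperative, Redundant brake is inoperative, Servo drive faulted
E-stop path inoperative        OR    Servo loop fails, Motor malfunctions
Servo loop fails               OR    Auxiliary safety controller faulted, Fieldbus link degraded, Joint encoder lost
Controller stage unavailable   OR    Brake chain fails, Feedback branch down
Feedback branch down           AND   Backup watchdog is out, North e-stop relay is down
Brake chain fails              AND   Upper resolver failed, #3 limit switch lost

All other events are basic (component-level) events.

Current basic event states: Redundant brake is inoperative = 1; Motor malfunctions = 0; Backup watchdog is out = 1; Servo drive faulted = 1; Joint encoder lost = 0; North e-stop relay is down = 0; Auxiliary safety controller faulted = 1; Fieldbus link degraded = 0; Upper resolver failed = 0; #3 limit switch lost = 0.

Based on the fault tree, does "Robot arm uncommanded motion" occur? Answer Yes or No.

No

Brake chain fails [AND]: Upper resolver failed=not, #3 limit switch lost=not → not all inputs occur → does not occur.
Feedback branch down [AND]: Backup watchdog is out=occurs, North e-stop relay is down=not → not all inputs occur → does not occur.
Controller stage unavailable [OR]: Brake chain fails=not, Feedback branch down=not → no input occurs → does not occur.
Servo loop fails [OR]: Auxiliary safety controller faulted=occurs, Fieldbus link degraded=not, Joint encoder lost=not → at least one input occurs → occurs.
E-stop path inoperative [OR]: Servo loop fails=occurs, Motor malfunctions=not → at least one input occurs → occurs.
Robot arm uncommanded motion [AND]: Controller stage unavailable=not, E-stop path inoperative=occurs, Redundant brake is inoperative=occurs, Servo drive faulted=occurs → not all inputs occur → does not occur.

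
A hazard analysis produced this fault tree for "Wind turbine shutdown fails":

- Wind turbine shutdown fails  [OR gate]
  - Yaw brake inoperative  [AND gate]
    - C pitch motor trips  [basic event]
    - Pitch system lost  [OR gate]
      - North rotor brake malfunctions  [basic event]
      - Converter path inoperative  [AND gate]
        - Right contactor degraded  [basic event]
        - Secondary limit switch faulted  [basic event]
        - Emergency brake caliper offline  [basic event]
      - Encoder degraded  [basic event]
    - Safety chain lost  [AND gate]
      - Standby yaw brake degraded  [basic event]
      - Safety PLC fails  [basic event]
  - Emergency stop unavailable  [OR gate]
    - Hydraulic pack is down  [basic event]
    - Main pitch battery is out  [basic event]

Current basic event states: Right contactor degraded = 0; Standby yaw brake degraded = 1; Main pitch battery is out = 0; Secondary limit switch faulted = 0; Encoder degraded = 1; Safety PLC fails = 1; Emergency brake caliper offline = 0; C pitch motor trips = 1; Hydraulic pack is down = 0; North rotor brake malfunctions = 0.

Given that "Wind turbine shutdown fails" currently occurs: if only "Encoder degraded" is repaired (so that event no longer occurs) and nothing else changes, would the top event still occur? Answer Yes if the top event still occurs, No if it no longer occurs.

Counterfactual: set "Encoder degraded" to not occurred.
Converter path inoperative [AND]: Right contactor degraded=not, Secondary limit switch faulted=not, Emergency brake caliper offline=not → not all inputs occur → does not occur.
Pitch system lost [OR]: North rotor brake malfunctions=not, Converter path inoperative=not, Encoder degraded=not → no input occurs → does not occur.
Safety chain lost [AND]: Standby yaw brake degraded=occurs, Safety PLC fails=occurs → all inputs occur → occurs.
Yaw brake inoperative [AND]: C pitch motor trips=occurs, Pitch system lost=not, Safety chain lost=occurs → not all inputs occur → does not occur.
Emergency stop unavailable [OR]: Hydraulic pack is down=not, Main pitch battery is out=not → no input occurs → does not occur.
Wind turbine shutdown fails [OR]: Yaw brake inoperative=not, Emergency stop unavailable=not → no input occurs → does not occur.

No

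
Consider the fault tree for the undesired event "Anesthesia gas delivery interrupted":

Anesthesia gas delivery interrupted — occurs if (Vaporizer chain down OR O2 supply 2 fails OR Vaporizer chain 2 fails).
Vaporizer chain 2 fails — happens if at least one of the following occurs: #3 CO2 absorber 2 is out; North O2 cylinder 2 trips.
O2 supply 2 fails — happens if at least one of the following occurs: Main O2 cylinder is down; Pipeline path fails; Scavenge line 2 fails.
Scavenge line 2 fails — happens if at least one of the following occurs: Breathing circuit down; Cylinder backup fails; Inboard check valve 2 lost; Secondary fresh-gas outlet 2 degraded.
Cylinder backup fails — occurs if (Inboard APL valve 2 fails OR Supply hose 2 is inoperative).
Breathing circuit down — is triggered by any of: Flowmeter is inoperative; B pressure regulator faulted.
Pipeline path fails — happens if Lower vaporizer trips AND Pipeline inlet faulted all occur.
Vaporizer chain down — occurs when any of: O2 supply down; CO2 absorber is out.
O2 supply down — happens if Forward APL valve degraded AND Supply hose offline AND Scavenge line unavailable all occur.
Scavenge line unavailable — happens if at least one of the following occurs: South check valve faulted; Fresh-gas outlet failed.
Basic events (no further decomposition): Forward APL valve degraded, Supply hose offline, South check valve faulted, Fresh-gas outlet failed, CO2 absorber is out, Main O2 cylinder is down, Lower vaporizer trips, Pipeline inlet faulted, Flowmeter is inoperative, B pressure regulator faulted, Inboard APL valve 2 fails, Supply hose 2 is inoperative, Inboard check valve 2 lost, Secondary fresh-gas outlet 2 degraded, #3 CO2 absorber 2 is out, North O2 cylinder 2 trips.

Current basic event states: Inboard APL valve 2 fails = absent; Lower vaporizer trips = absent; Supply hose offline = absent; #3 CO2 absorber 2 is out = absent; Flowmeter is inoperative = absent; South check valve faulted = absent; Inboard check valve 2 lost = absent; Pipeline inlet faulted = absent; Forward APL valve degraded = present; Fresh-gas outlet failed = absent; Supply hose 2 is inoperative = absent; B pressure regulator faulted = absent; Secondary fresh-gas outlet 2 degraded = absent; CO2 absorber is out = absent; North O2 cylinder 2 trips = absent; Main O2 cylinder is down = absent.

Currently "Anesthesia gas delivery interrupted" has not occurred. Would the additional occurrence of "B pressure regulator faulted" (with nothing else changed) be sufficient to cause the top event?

Yes

Counterfactual: set "B pressure regulator faulted" to occurred.
Scavenge line unavailable [OR]: South check valve faulted=not, Fresh-gas outlet failed=not → no input occurs → does not occur.
O2 supply down [AND]: Forward APL valve degraded=occurs, Supply hose offline=not, Scavenge line unavailable=not → not all inputs occur → does not occur.
Vaporizer chain down [OR]: O2 supply down=not, CO2 absorber is out=not → no input occurs → does not occur.
Pipeline path fails [AND]: Lower vaporizer trips=not, Pipeline inlet faulted=not → not all inputs occur → does not occur.
Breathing circuit down [OR]: Flowmeter is inoperative=not, B pressure regulator faulted=occurs → at least one input occurs → occurs.
Cylinder backup fails [OR]: Inboard APL valve 2 fails=not, Supply hose 2 is inoperative=not → no input occurs → does not occur.
Scavenge line 2 fails [OR]: Breathing circuit down=occurs, Cylinder backup fails=not, Inboard check valve 2 lost=not, Secondary fresh-gas outlet 2 degraded=not → at least one input occurs → occurs.
O2 supply 2 fails [OR]: Main O2 cylinder is down=not, Pipeline path fails=not, Scavenge line 2 fails=occurs → at least one input occurs → occurs.
Vaporizer chain 2 fails [OR]: #3 CO2 absorber 2 is out=not, North O2 cylinder 2 trips=not → no input occurs → does not occur.
Anesthesia gas delivery interrupted [OR]: Vaporizer chain down=not, O2 supply 2 fails=occurs, Vaporizer chain 2 fails=not → at least one input occurs → occurs.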